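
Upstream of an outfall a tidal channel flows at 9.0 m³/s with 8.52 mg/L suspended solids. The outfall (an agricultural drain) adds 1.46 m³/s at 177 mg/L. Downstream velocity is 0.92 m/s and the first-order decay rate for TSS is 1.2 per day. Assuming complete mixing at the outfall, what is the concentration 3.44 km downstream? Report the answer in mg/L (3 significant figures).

30.4 mg/L

After complete mixing, C₀ = (1.46·177 + 9·8.52) / 10.46 = 32.04 mg/L.
Travel time t = 3440 m / 0.92 m/s = 3739 s = 0.04328 d.
C = 32.04·exp(−1.2·0.04328) = 32.04·0.9494 = 30.42 mg/L.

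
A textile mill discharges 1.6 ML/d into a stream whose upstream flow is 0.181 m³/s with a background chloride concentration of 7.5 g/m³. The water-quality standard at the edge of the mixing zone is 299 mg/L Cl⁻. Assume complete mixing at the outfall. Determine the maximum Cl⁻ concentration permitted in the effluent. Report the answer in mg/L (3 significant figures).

1.6 ML/d = 0.01852 m³/s.
Mass balance: 299·0.1995 = 0.01852·Cₑ + 0.181·7.5.
Cₑ = (59.66 − 1.357) / 0.01852 = 3148 mg/L.

3150 mg/L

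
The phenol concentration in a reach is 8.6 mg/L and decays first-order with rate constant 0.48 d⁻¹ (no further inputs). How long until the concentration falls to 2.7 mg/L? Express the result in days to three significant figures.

2.41 d

t = ln(C₀/C)/k = ln(8.6/2.7)/0.48 = 1.159/0.48 = 2.414 d.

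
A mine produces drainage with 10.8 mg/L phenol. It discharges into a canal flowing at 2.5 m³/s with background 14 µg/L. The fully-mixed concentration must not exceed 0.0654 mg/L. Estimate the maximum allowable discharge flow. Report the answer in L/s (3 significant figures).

14 µg/L = 0.014 mg/L.
Mass balance at complete mixing: C_std·(Q_w + Q_r) = Q_w·C_e + Q_r·C_b.
Rearranging, Q_w = Q_r·(C_std − C_b)/(C_e − C_std) = 2.5·(0.0654 − 0.014) / (10.8 − 0.0654) = 0.01197 m³/s.
= 11.97 L/s.

12.0 L/s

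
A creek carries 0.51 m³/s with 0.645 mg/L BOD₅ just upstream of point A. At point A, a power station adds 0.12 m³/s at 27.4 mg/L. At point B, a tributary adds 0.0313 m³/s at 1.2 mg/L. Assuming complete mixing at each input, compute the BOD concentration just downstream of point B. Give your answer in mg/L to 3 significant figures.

After input A: C = (0.51·0.645 + 0.12·27.4) / 0.63 = 5.741 mg/L.
After input B: C = (0.63·5.741 + 0.0313·1.2) / 0.6613 = 5.526 mg/L.

5.53 mg/L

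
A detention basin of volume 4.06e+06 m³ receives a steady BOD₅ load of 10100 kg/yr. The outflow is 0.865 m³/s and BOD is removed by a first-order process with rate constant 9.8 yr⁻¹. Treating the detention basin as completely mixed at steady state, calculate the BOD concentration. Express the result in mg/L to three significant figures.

0.151 mg/L

Outflow Q = 0.865 m³/s × 3.156e+07 s/yr = 2.73e+07 m³/yr.
Steady-state CSTR mass balance: W = Q·C + k·V·C, so C = W/(Q + kV).
Q + kV = 2.73e+07 + 9.8·4.06e+06 = 6.709e+07 m³/yr.
C = 10100/6.709e+07 = 0.0001506 kg/m³ = 0.1506 mg/L.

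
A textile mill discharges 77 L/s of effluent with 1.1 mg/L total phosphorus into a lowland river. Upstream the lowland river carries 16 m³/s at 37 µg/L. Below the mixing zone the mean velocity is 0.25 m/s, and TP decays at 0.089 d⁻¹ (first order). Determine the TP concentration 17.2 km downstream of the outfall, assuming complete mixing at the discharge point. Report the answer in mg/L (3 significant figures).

77 L/s = 0.077 m³/s.
37 µg/L = 0.037 mg/L.
After complete mixing, C₀ = (0.077·1.1 + 16·0.037) / 16.08 = 0.04209 mg/L.
Travel time t = 1.72e+04 m / 0.25 m/s = 6.88e+04 s = 0.7963 d.
C = 0.04209·exp(−0.089·0.7963) = 0.04209·0.9316 = 0.03921 mg/L.

0.0392 mg/L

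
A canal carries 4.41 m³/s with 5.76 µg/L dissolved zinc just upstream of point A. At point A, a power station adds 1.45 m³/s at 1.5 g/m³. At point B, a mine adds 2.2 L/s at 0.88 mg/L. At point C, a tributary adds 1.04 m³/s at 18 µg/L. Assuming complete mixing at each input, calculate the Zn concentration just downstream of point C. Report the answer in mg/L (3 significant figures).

5.76 µg/L = 0.00576 mg/L.
After input A: C = (4.41·0.00576 + 1.45·1.5) / 5.86 = 0.3755 mg/L.
2.2 L/s = 0.0022 m³/s.
After input B: C = (5.86·0.3755 + 0.0022·0.88) / 5.862 = 0.3757 mg/L.
18 µg/L = 0.018 mg/L.
After input C: C = (5.862·0.3757 + 1.04·0.018) / 6.902 = 0.3218 mg/L.

0.322 mg/L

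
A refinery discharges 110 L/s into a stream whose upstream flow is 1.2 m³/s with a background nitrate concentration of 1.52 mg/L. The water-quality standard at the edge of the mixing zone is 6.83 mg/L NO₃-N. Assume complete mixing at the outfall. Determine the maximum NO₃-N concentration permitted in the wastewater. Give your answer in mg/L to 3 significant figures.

110 L/s = 0.11 m³/s.
Mass balance: 6.83·1.31 = 0.11·Cₑ + 1.2·1.52.
Cₑ = (8.947 − 1.824) / 0.11 = 64.76 mg/L.

64.8 mg/L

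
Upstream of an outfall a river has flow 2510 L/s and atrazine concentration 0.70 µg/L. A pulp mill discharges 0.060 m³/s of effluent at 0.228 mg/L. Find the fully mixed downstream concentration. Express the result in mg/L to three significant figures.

2510 L/s = 2.51 m³/s.
0.70 µg/L = 0.0007 mg/L.
Conservation of mass across the mixing zone: C = (0.06·0.228 + 2.51·0.0007) / (0.06 + 2.51) = 0.01544/2.57 = 0.006007 mg/L.

0.00601 mg/L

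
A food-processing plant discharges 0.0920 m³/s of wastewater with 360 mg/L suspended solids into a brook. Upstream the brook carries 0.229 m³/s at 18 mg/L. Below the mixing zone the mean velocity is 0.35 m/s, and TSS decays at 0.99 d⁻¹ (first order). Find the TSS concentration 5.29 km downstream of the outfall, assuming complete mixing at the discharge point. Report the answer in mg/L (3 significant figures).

After complete mixing, C₀ = (0.092·360 + 0.229·18) / 0.321 = 116 mg/L.
Travel time t = 5290 m / 0.35 m/s = 1.511e+04 s = 0.1749 d.
C = 116·exp(−0.99·0.1749) = 116·0.841 = 97.57 mg/L.

97.6 mg/L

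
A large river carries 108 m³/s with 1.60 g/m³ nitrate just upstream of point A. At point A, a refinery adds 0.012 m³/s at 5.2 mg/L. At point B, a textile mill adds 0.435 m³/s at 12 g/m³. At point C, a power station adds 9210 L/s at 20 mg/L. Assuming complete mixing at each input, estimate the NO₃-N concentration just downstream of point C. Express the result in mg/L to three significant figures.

3.08 mg/L

After input A: C = (108·1.6 + 0.012·5.2) / 108 = 1.6 mg/L.
After input B: C = (108·1.6 + 0.435·12) / 108.4 = 1.642 mg/L.
9210 L/s = 9.21 m³/s.
After input C: C = (108.4·1.642 + 9.21·20) / 117.7 = 3.079 mg/L.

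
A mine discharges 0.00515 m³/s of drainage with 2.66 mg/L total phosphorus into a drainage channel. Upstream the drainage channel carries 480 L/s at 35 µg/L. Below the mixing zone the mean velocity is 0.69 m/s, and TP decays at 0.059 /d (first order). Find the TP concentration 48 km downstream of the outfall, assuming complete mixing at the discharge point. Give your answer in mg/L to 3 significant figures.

480 L/s = 0.48 m³/s.
35 µg/L = 0.035 mg/L.
After complete mixing, C₀ = (0.00515·2.66 + 0.48·0.035) / 0.4851 = 0.06287 mg/L.
Travel time t = 4.8e+04 m / 0.69 m/s = 6.957e+04 s = 0.8052 d.
C = 0.06287·exp(−0.059·0.8052) = 0.06287·0.9536 = 0.05995 mg/L.

0.0599 mg/L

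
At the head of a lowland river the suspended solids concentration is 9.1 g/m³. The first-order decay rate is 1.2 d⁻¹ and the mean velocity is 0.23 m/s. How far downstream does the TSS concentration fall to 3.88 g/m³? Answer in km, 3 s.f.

14.1 km

From C = C₀·e^(−kt), t = ln(C₀/C)/k = ln(9.1/3.88)/1.2 = 0.8524/1.2 = 0.7104 d.
Distance = v·t = 0.23 m/s × 6.138e+04 s = 1.412e+04 m = 14.12 km.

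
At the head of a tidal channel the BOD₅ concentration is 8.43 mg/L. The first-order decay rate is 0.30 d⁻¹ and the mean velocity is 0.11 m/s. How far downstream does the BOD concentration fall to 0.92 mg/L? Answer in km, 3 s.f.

70.2 km

From C = C₀·e^(−kt), t = ln(C₀/C)/k = ln(8.43/0.92)/0.30 = 2.215/0.30 = 7.384 d.
Distance = v·t = 0.11 m/s × 6.38e+05 s = 7.018e+04 m = 70.18 km.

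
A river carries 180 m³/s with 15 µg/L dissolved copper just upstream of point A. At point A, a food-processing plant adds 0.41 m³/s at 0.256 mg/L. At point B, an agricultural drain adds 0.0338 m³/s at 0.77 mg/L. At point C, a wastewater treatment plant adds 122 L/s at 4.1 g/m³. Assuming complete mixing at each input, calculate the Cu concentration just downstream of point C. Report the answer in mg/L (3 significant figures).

0.0184 mg/L

15 µg/L = 0.015 mg/L.
After input A: C = (180·0.015 + 0.41·0.256) / 180.4 = 0.01555 mg/L.
After input B: C = (180.4·0.01555 + 0.0338·0.77) / 180.4 = 0.01569 mg/L.
122 L/s = 0.122 m³/s.
After input C: C = (180.4·0.01569 + 0.122·4.1) / 180.6 = 0.01845 mg/L.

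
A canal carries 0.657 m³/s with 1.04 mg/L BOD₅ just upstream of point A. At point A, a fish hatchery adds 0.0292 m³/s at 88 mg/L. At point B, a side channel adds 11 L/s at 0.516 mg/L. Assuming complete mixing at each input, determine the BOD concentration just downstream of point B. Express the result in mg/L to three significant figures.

4.67 mg/L

After input A: C = (0.657·1.04 + 0.0292·88) / 0.6862 = 4.74 mg/L.
11 L/s = 0.011 m³/s.
After input B: C = (0.6862·4.74 + 0.011·0.516) / 0.6972 = 4.674 mg/L.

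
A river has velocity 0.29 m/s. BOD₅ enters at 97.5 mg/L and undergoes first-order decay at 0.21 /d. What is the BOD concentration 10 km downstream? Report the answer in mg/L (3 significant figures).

Travel time t = 10 km / 0.29 m/s = 1e+04/0.29 = 3.448e+04 s = 0.3991 d.
First-order decay: C = 97.5·exp(−0.21·0.3991) = 97.5·0.9196 = 89.66 mg/L.

89.7 mg/L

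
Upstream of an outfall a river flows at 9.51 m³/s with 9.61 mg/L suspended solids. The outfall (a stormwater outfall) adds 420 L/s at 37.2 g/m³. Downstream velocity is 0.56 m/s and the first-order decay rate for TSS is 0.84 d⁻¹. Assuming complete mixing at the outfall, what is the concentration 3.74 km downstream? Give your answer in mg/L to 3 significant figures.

10.1 mg/L

420 L/s = 0.42 m³/s.
After complete mixing, C₀ = (0.42·37.2 + 9.51·9.61) / 9.93 = 10.78 mg/L.
Travel time t = 3740 m / 0.56 m/s = 6679 s = 0.0773 d.
C = 10.78·exp(−0.84·0.0773) = 10.78·0.9371 = 10.1 mg/L.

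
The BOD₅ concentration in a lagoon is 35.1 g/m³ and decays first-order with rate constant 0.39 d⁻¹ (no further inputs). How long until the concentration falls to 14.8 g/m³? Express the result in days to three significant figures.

2.21 d

t = ln(C₀/C)/k = ln(35.1/14.8)/0.39 = 0.8636/0.39 = 2.214 d.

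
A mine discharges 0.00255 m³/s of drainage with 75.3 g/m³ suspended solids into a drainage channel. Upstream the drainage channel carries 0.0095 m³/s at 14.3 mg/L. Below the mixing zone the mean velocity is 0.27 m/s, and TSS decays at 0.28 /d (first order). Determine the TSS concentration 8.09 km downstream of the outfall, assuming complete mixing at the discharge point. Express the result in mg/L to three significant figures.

After complete mixing, C₀ = (0.00255·75.3 + 0.0095·14.3) / 0.01205 = 27.21 mg/L.
Travel time t = 8090 m / 0.27 m/s = 2.996e+04 s = 0.3468 d.
C = 27.21·exp(−0.28·0.3468) = 27.21·0.9075 = 24.69 mg/L.

24.7 mg/L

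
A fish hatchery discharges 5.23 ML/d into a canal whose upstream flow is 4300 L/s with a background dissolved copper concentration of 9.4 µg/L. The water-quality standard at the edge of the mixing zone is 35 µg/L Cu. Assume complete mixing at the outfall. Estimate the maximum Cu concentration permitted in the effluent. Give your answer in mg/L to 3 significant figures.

5.23 ML/d = 0.06053 m³/s.
4300 L/s = 4.3 m³/s.
9.4 µg/L = 0.0094 mg/L.
35 µg/L = 0.035 mg/L.
Mass balance: 0.035·4.361 = 0.06053·Cₑ + 4.3·0.0094.
Cₑ = (0.1526 − 0.04042) / 0.06053 = 1.854 mg/L.

1.85 mg/L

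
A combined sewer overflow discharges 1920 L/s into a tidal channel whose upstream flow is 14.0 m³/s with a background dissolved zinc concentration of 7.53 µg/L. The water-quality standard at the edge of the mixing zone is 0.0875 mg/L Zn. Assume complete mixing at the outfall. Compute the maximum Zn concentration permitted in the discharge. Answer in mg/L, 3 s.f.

0.671 mg/L

1920 L/s = 1.92 m³/s.
7.53 µg/L = 0.00753 mg/L.
Mass balance: 0.0875·15.92 = 1.92·Cₑ + 14·0.00753.
Cₑ = (1.393 − 0.1054) / 1.92 = 0.6706 mg/L.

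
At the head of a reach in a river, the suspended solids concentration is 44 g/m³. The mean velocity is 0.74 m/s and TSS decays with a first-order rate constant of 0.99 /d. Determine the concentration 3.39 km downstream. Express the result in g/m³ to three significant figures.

41.7 g/m³

Travel time t = 3.39 km / 0.74 m/s = 3390/0.74 = 4581 s = 0.05302 d.
First-order decay: C = 44·exp(−0.99·0.05302) = 44·0.9489 = 41.75 g/m³.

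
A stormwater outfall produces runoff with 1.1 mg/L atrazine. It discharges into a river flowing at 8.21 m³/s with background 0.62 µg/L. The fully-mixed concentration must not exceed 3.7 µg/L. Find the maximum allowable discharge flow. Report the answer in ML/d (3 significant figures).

1.99 ML/d

0.62 µg/L = 0.00062 mg/L.
3.7 µg/L = 0.0037 mg/L.
Mass balance at complete mixing: C_std·(Q_w + Q_r) = Q_w·C_e + Q_r·C_b.
Rearranging, Q_w = Q_r·(C_std − C_b)/(C_e − C_std) = 8.21·(0.0037 − 0.00062) / (1.1 − 0.0037) = 0.02307 m³/s.
= 1.993 ML/d.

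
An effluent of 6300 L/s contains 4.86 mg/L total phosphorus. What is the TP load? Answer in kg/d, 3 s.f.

2650 kg/d

6300 L/s = 6.3 m³/s.
Mass flux = Q·C = 6.3 m³/s × 4.86 g/m³ = 30.62 g/s.
= 30.62 g/s × 86.4 = 2645 kg/d.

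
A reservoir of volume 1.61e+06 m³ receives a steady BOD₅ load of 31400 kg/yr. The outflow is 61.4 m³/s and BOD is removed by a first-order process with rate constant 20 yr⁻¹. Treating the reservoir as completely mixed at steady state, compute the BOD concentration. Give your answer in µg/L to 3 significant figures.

Outflow Q = 61.4 m³/s × 3.156e+07 s/yr = 1.938e+09 m³/yr.
Steady-state CSTR mass balance: W = Q·C + k·V·C, so C = W/(Q + kV).
Q + kV = 1.938e+09 + 20·1.61e+06 = 1.97e+09 m³/yr.
C = 31400/1.97e+09 = 1.594e-05 kg/m³ = 0.01594 mg/L = 15.94 µg/L.

15.9 µg/L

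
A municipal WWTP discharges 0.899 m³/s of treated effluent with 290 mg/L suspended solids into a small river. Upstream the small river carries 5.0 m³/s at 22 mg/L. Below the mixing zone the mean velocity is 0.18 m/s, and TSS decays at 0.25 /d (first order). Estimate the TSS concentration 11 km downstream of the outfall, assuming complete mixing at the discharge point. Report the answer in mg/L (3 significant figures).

52.7 mg/L

After complete mixing, C₀ = (0.899·290 + 5·22) / 5.899 = 62.84 mg/L.
Travel time t = 1.1e+04 m / 0.18 m/s = 6.111e+04 s = 0.7073 d.
C = 62.84·exp(−0.25·0.7073) = 62.84·0.8379 = 52.66 mg/L.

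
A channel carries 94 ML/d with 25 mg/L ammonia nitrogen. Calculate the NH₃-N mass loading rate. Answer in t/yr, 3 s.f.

858 t/yr

94 ML/d = 1.088 m³/s.
Mass flux = Q·C = 1.088 m³/s × 25 g/m³ = 27.2 g/s.
= 27.2 g/s × 31.56 = 858.3 t/yr.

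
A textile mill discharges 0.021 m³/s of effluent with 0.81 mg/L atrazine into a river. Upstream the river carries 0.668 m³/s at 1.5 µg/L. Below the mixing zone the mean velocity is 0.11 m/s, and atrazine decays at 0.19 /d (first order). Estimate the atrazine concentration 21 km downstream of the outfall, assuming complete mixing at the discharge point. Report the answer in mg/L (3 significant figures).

1.5 µg/L = 0.0015 mg/L.
After complete mixing, C₀ = (0.021·0.81 + 0.668·0.0015) / 0.689 = 0.02614 mg/L.
Travel time t = 2.1e+04 m / 0.11 m/s = 1.909e+05 s = 2.21 d.
C = 0.02614·exp(−0.19·2.21) = 0.02614·0.6572 = 0.01718 mg/L.

0.0172 mg/L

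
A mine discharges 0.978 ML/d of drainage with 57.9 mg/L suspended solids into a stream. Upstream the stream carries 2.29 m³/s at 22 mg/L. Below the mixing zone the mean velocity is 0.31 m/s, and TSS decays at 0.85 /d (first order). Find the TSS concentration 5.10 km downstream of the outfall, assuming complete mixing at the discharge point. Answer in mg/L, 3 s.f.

18.9 mg/L

0.978 ML/d = 0.01132 m³/s.
After complete mixing, C₀ = (0.01132·57.9 + 2.29·22) / 2.301 = 22.18 mg/L.
Travel time t = 5100 m / 0.31 m/s = 1.645e+04 s = 0.1904 d.
C = 22.18·exp(−0.85·0.1904) = 22.18·0.8506 = 18.86 mg/L.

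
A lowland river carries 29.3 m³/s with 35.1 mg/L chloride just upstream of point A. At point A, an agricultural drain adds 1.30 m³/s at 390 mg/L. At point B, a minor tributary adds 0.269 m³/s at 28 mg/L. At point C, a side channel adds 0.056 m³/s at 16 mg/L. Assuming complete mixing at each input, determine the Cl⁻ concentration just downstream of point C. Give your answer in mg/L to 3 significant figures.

49.9 mg/L

After input A: C = (29.3·35.1 + 1.3·390) / 30.6 = 50.18 mg/L.
After input B: C = (30.6·50.18 + 0.269·28) / 30.87 = 49.98 mg/L.
After input C: C = (30.87·49.98 + 0.056·16) / 30.93 = 49.92 mg/L.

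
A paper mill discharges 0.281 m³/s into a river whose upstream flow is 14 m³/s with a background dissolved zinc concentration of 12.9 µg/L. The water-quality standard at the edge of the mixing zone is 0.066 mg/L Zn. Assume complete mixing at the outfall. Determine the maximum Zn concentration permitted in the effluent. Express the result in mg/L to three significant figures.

2.71 mg/L

12.9 µg/L = 0.0129 mg/L.
Mass balance: 0.066·14.28 = 0.281·Cₑ + 14·0.0129.
Cₑ = (0.9425 − 0.1806) / 0.281 = 2.712 mg/L.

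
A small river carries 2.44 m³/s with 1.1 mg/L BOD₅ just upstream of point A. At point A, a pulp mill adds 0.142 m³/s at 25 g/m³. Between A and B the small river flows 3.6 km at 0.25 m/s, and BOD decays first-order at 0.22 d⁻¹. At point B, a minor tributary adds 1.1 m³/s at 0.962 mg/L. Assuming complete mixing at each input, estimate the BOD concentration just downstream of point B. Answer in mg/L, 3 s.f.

1.92 mg/L

After input A: C = (2.44·1.1 + 0.142·25) / 2.582 = 2.414 mg/L.
Over the 3.6 km reach to input B (t = 1.44e+04 s = 0.1667 d), decay gives C = 2.414·exp(−0.22·0.1667) = 2.327 mg/L.
After input B: C = (2.582·2.327 + 1.1·0.962) / 3.682 = 1.92 mg/L.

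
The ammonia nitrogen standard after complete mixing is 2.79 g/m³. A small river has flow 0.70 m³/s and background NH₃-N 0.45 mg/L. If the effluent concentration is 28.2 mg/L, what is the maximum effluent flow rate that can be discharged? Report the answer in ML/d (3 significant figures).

Mass balance at complete mixing: C_std·(Q_w + Q_r) = Q_w·C_e + Q_r·C_b.
Rearranging, Q_w = Q_r·(C_std − C_b)/(C_e − C_std) = 0.70·(2.79 − 0.45) / (28.2 − 2.79) = 0.06446 m³/s.
= 5.57 ML/d.

5.57 ML/d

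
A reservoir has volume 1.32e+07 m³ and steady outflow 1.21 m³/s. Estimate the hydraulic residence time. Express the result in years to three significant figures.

Q = 1.21 m³/s × 3.156e+07 s/yr = 3.818e+07 m³/yr.
Hydraulic residence time τ = V/Q = 1.32e+07/3.818e+07 = 0.3457 yr.

0.346 yr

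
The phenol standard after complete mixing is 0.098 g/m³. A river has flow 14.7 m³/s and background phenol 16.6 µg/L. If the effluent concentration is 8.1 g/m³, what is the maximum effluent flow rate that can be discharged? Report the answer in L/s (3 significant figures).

16.6 µg/L = 0.0166 mg/L.
Mass balance at complete mixing: C_std·(Q_w + Q_r) = Q_w·C_e + Q_r·C_b.
Rearranging, Q_w = Q_r·(C_std − C_b)/(C_e − C_std) = 14.7·(0.098 − 0.0166) / (8.1 − 0.098) = 0.1495 m³/s.
= 149.5 L/s.

150 L/s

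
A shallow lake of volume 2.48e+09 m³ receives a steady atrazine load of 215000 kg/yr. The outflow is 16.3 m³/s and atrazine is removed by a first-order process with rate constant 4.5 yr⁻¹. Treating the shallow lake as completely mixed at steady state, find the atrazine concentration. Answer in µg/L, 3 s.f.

Outflow Q = 16.3 m³/s × 3.156e+07 s/yr = 5.144e+08 m³/yr.
Steady-state CSTR mass balance: W = Q·C + k·V·C, so C = W/(Q + kV).
Q + kV = 5.144e+08 + 4.5·2.48e+09 = 1.167e+10 m³/yr.
C = 215000/1.167e+10 = 1.842e-05 kg/m³ = 0.01842 mg/L = 18.42 µg/L.

18.4 µg/L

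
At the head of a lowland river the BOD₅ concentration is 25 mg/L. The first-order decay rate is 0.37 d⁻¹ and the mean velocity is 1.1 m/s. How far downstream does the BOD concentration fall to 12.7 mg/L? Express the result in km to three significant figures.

174 km

From C = C₀·e^(−kt), t = ln(C₀/C)/k = ln(25/12.7)/0.37 = 0.6773/0.37 = 1.83 d.
Distance = v·t = 1.1 m/s × 1.582e+05 s = 1.74e+05 m = 174 km.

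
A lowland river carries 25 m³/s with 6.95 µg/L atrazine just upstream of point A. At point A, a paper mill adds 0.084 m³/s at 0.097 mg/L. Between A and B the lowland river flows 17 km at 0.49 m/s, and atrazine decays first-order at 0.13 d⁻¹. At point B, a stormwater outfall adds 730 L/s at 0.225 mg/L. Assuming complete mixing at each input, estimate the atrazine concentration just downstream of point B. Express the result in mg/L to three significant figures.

0.0131 mg/L

6.95 µg/L = 0.00695 mg/L.
After input A: C = (25·0.00695 + 0.084·0.097) / 25.08 = 0.007252 mg/L.
Over the 17 km reach to input B (t = 3.469e+04 s = 0.4015 d), decay gives C = 0.007252·exp(−0.13·0.4015) = 0.006883 mg/L.
730 L/s = 0.73 m³/s.
After input B: C = (25.08·0.006883 + 0.73·0.225) / 25.81 = 0.01305 mg/L.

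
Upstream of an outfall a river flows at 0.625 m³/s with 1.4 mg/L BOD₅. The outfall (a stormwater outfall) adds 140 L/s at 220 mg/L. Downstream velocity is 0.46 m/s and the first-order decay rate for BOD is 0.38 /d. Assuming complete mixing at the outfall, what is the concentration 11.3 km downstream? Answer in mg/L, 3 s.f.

140 L/s = 0.14 m³/s.
After complete mixing, C₀ = (0.14·220 + 0.625·1.4) / 0.765 = 41.41 mg/L.
Travel time t = 1.13e+04 m / 0.46 m/s = 2.457e+04 s = 0.2843 d.
C = 41.41·exp(−0.38·0.2843) = 41.41·0.8976 = 37.16 mg/L.

37.2 mg/L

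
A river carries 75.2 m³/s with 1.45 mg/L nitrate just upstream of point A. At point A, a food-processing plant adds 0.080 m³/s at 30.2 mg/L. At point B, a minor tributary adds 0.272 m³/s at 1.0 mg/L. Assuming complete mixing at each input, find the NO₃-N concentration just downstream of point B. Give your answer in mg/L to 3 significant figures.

After input A: C = (75.2·1.45 + 0.08·30.2) / 75.28 = 1.481 mg/L.
After input B: C = (75.28·1.481 + 0.272·1) / 75.55 = 1.479 mg/L.

1.48 mg/L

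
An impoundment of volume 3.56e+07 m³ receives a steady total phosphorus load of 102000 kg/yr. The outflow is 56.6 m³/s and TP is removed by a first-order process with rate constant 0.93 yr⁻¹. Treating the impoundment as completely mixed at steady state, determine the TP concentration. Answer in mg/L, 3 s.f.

Outflow Q = 56.6 m³/s × 3.156e+07 s/yr = 1.786e+09 m³/yr.
Steady-state CSTR mass balance: W = Q·C + k·V·C, so C = W/(Q + kV).
Q + kV = 1.786e+09 + 0.93·3.56e+07 = 1.819e+09 m³/yr.
C = 102000/1.819e+09 = 5.607e-05 kg/m³ = 0.05607 mg/L.

0.0561 mg/L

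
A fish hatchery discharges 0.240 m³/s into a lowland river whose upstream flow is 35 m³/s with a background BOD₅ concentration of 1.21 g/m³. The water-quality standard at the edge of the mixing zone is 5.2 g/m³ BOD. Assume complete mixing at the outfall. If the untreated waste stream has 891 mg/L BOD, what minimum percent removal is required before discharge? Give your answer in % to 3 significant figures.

34.1 %

Mass balance: 5.2·35.24 = 0.24·Cₑ + 35·1.21.
Cₑ = (183.2 − 42.35) / 0.24 = 587.1 mg/L.
Required removal = 1 − 587.1/891 = 34.11 %.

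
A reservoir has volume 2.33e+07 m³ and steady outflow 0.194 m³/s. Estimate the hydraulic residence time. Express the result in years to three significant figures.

3.81 yr

Q = 0.194 m³/s × 3.156e+07 s/yr = 6.122e+06 m³/yr.
Hydraulic residence time τ = V/Q = 2.33e+07/6.122e+06 = 3.806 yr.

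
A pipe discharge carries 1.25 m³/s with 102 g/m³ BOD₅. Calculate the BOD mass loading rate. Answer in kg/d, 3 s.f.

Mass flux = Q·C = 1.25 m³/s × 102 g/m³ = 127.5 g/s.
= 127.5 g/s × 86.4 = 1.102e+04 kg/d.

11000 kg/d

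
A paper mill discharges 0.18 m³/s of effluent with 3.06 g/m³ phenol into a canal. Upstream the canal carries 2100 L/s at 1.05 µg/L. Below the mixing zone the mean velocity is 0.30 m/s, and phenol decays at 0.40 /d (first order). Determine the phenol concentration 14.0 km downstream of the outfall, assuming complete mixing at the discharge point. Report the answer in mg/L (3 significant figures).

0.195 mg/L

2100 L/s = 2.1 m³/s.
1.05 µg/L = 0.00105 mg/L.
After complete mixing, C₀ = (0.18·3.06 + 2.1·0.00105) / 2.28 = 0.2425 mg/L.
Travel time t = 1.4e+04 m / 0.30 m/s = 4.667e+04 s = 0.5401 d.
C = 0.2425·exp(−0.40·0.5401) = 0.2425·0.8057 = 0.1954 mg/L.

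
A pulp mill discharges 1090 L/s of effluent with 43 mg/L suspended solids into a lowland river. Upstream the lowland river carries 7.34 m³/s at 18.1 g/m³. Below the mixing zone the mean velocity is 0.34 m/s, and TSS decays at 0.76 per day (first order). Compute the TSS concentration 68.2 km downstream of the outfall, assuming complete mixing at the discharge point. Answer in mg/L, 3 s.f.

3.65 mg/L

1090 L/s = 1.09 m³/s.
After complete mixing, C₀ = (1.09·43 + 7.34·18.1) / 8.43 = 21.32 mg/L.
Travel time t = 6.82e+04 m / 0.34 m/s = 2.006e+05 s = 2.322 d.
C = 21.32·exp(−0.76·2.322) = 21.32·0.1713 = 3.652 mg/L.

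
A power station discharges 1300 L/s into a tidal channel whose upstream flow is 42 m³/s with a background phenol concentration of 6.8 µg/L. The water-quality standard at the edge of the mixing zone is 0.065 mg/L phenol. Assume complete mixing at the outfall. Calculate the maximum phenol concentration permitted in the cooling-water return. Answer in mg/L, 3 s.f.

1.95 mg/L

1300 L/s = 1.3 m³/s.
6.8 µg/L = 0.0068 mg/L.
Mass balance: 0.065·43.3 = 1.3·Cₑ + 42·0.0068.
Cₑ = (2.814 − 0.2856) / 1.3 = 1.945 mg/L.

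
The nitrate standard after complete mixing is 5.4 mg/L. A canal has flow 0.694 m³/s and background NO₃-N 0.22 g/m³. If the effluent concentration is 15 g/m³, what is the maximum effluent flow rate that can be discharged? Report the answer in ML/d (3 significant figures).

32.4 ML/d

Mass balance at complete mixing: C_std·(Q_w + Q_r) = Q_w·C_e + Q_r·C_b.
Rearranging, Q_w = Q_r·(C_std − C_b)/(C_e − C_std) = 0.694·(5.4 − 0.22) / (15 − 5.4) = 0.3745 m³/s.
= 32.35 ML/d.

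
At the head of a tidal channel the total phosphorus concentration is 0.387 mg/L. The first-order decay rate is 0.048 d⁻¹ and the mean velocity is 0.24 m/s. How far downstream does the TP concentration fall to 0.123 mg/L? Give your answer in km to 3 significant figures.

From C = C₀·e^(−kt), t = ln(C₀/C)/k = ln(0.387/0.123)/0.048 = 1.146/0.048 = 23.88 d.
Distance = v·t = 0.24 m/s × 2.063e+06 s = 4.952e+05 m = 495.2 km.

495 km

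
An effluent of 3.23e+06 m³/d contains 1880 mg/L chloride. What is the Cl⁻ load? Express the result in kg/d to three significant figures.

6.07e+06 kg/d

3.23e+06 m³/d = 37.38 m³/s.
Mass flux = Q·C = 37.38 m³/s × 1880 g/m³ = 7.028e+04 g/s.
= 7.028e+04 g/s × 86.4 = 6.072e+06 kg/d.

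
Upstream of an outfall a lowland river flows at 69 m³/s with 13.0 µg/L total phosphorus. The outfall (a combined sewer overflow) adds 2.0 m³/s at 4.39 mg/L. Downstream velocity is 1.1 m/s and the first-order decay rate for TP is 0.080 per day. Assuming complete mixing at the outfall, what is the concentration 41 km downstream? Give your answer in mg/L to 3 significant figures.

13.0 µg/L = 0.013 mg/L.
After complete mixing, C₀ = (2·4.39 + 69·0.013) / 71 = 0.1363 mg/L.
Travel time t = 4.1e+04 m / 1.1 m/s = 3.727e+04 s = 0.4314 d.
C = 0.1363·exp(−0.080·0.4314) = 0.1363·0.9661 = 0.1317 mg/L.

0.132 mg/L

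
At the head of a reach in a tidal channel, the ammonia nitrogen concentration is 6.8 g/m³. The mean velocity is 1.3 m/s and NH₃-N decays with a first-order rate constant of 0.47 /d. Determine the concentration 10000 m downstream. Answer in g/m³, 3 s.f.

6.52 g/m³

Travel time t = 10000 m / 1.3 m/s = 1e+04/1.3 = 7692 s = 0.08903 d.
First-order decay: C = 6.8·exp(−0.47·0.08903) = 6.8·0.959 = 6.521 g/m³.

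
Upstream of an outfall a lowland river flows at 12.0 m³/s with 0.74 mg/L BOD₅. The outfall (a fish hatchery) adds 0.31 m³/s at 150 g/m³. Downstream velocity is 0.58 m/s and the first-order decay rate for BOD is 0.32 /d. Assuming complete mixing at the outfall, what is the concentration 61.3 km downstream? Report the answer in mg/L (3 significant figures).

3.04 mg/L

After complete mixing, C₀ = (0.31·150 + 12·0.74) / 12.31 = 4.499 mg/L.
Travel time t = 6.13e+04 m / 0.58 m/s = 1.057e+05 s = 1.223 d.
C = 4.499·exp(−0.32·1.223) = 4.499·0.6761 = 3.042 mg/L.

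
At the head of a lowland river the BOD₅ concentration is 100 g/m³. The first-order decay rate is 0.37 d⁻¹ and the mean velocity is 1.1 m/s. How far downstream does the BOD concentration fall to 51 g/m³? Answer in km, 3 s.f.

173 km

From C = C₀·e^(−kt), t = ln(C₀/C)/k = ln(100/51)/0.37 = 0.6733/0.37 = 1.82 d.
Distance = v·t = 1.1 m/s × 1.572e+05 s = 1.73e+05 m = 173 km.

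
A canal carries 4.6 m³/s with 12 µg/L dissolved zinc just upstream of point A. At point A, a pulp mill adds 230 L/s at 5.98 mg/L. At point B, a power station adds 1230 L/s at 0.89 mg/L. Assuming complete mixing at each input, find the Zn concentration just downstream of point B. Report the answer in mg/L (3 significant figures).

0.417 mg/L

12 µg/L = 0.012 mg/L.
230 L/s = 0.23 m³/s.
After input A: C = (4.6·0.012 + 0.23·5.98) / 4.83 = 0.2962 mg/L.
1230 L/s = 1.23 m³/s.
After input B: C = (4.83·0.2962 + 1.23·0.89) / 6.06 = 0.4167 mg/L.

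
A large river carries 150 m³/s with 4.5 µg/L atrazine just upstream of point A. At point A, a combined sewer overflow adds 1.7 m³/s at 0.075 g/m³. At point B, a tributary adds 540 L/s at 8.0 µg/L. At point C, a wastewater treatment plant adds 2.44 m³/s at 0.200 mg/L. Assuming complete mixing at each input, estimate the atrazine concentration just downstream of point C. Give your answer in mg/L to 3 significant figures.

4.5 µg/L = 0.0045 mg/L.
After input A: C = (150·0.0045 + 1.7·0.075) / 151.7 = 0.00529 mg/L.
540 L/s = 0.54 m³/s.
8.0 µg/L = 0.008 mg/L.
After input B: C = (151.7·0.00529 + 0.54·0.008) / 152.2 = 0.0053 mg/L.
After input C: C = (152.2·0.0053 + 2.44·0.2) / 154.7 = 0.008371 mg/L.

0.00837 mg/L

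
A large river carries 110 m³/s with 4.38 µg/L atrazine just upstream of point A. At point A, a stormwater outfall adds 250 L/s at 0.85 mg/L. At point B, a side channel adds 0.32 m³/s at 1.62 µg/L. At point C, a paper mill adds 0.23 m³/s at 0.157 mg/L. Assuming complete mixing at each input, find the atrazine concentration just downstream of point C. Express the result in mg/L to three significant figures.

4.38 µg/L = 0.00438 mg/L.
250 L/s = 0.25 m³/s.
After input A: C = (110·0.00438 + 0.25·0.85) / 110.2 = 0.006298 mg/L.
1.62 µg/L = 0.00162 mg/L.
After input B: C = (110.2·0.006298 + 0.32·0.00162) / 110.6 = 0.006284 mg/L.
After input C: C = (110.6·0.006284 + 0.23·0.157) / 110.8 = 0.006597 mg/L.

0.00660 mg/L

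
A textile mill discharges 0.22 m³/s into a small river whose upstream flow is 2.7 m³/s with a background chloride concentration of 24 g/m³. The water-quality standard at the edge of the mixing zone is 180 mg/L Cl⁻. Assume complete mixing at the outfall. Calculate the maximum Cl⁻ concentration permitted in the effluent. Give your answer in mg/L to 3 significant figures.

Mass balance: 180·2.92 = 0.22·Cₑ + 2.7·24.
Cₑ = (525.6 − 64.8) / 0.22 = 2095 mg/L.

2090 mg/L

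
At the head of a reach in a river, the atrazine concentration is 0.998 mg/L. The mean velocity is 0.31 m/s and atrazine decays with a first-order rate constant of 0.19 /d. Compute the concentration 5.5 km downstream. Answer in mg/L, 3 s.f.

Travel time t = 5.5 km / 0.31 m/s = 5500/0.31 = 1.774e+04 s = 0.2053 d.
First-order decay: C = 0.998·exp(−0.19·0.2053) = 0.998·0.9617 = 0.9598 mg/L.

0.960 mg/L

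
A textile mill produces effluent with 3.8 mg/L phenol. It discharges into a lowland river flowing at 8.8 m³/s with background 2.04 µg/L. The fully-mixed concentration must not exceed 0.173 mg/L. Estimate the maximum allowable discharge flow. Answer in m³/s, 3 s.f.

0.415 m³/s

2.04 µg/L = 0.00204 mg/L.
Mass balance at complete mixing: C_std·(Q_w + Q_r) = Q_w·C_e + Q_r·C_b.
Rearranging, Q_w = Q_r·(C_std − C_b)/(C_e − C_std) = 8.8·(0.173 − 0.00204) / (3.8 − 0.173) = 0.4148 m³/s.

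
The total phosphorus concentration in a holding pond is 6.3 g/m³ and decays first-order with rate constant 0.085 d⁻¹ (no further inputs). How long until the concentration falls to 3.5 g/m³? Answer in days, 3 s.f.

6.92 d

t = ln(C₀/C)/k = ln(6.3/3.5)/0.085 = 0.5878/0.085 = 6.915 d.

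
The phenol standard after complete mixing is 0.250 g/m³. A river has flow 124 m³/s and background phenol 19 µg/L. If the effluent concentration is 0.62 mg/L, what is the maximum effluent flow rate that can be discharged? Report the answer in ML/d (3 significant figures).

6690 ML/d

19 µg/L = 0.019 mg/L.
Mass balance at complete mixing: C_std·(Q_w + Q_r) = Q_w·C_e + Q_r·C_b.
Rearranging, Q_w = Q_r·(C_std − C_b)/(C_e − C_std) = 124·(0.25 − 0.019) / (0.62 − 0.25) = 77.42 m³/s.
= 6689 ML/d.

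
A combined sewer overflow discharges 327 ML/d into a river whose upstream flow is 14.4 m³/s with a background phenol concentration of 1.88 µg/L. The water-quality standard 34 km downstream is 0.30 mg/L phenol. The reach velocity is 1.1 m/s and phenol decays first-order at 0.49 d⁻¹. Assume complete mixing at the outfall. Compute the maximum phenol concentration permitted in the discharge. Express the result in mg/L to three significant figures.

1.71 mg/L

327 ML/d = 3.785 m³/s.
1.88 µg/L = 0.00188 mg/L.
Travel time to the compliance point: t = 3.4e+04/1.1 = 3.091e+04 s = 0.3577 d; decay factor exp(−0.49·0.3577) = 0.8392.
So the concentration just after mixing may be at most 0.3/0.8392 = 0.3575 mg/L.
Mass balance: 0.3575·18.18 = 3.785·Cₑ + 14.4·0.00188.
Cₑ = (6.501 − 0.02707) / 3.785 = 1.71 mg/L.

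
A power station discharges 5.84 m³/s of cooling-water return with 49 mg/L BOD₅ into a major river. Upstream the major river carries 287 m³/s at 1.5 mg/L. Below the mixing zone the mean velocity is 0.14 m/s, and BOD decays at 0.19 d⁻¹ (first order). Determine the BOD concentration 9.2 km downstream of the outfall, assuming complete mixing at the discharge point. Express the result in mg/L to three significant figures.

After complete mixing, C₀ = (5.84·49 + 287·1.5) / 292.8 = 2.447 mg/L.
Travel time t = 9200 m / 0.14 m/s = 6.571e+04 s = 0.7606 d.
C = 2.447·exp(−0.19·0.7606) = 2.447·0.8654 = 2.118 mg/L.

2.12 mg/L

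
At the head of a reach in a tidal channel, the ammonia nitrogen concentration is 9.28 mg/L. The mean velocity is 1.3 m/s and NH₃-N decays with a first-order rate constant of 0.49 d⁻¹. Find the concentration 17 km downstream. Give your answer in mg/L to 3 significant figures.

8.62 mg/L

Travel time t = 17 km / 1.3 m/s = 1.7e+04/1.3 = 1.308e+04 s = 0.1514 d.
First-order decay: C = 9.28·exp(−0.49·0.1514) = 9.28·0.9285 = 8.617 mg/L.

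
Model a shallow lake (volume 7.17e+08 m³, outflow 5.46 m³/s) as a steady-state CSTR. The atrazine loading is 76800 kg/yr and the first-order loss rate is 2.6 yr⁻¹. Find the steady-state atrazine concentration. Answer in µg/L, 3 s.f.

Outflow Q = 5.46 m³/s × 3.156e+07 s/yr = 1.723e+08 m³/yr.
Steady-state CSTR mass balance: W = Q·C + k·V·C, so C = W/(Q + kV).
Q + kV = 1.723e+08 + 2.6·7.17e+08 = 2.037e+09 m³/yr.
C = 76800/2.037e+09 = 3.771e-05 kg/m³ = 0.03771 mg/L = 37.71 µg/L.

37.7 µg/L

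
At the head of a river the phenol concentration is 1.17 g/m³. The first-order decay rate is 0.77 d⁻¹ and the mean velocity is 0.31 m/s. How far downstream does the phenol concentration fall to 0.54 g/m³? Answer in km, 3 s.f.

26.9 km

From C = C₀·e^(−kt), t = ln(C₀/C)/k = ln(1.17/0.54)/0.77 = 0.7732/0.77 = 1.004 d.
Distance = v·t = 0.31 m/s × 8.676e+04 s = 2.689e+04 m = 26.89 km.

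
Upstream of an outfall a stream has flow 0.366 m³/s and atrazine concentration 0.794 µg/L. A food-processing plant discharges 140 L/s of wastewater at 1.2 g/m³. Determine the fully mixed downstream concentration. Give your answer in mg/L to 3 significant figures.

0.333 mg/L

140 L/s = 0.14 m³/s.
0.794 µg/L = 0.000794 mg/L.
By mass balance at complete mixing, C = (0.14·1.2 + 0.366·0.000794) / (0.14 + 0.366) = 0.1683/0.506 = 0.3326 mg/L.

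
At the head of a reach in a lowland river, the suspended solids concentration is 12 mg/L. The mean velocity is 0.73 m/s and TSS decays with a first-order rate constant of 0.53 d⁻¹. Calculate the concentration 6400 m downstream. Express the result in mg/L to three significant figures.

Travel time t = 6400 m / 0.73 m/s = 6400/0.73 = 8767 s = 0.1015 d.
First-order decay: C = 12·exp(−0.53·0.1015) = 12·0.9476 = 11.37 mg/L.

11.4 mg/L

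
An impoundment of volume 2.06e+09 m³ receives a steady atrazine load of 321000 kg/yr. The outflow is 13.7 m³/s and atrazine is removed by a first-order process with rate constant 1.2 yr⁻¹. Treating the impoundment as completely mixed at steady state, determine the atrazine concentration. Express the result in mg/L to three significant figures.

0.111 mg/L

Outflow Q = 13.7 m³/s × 3.156e+07 s/yr = 4.323e+08 m³/yr.
Steady-state CSTR mass balance: W = Q·C + k·V·C, so C = W/(Q + kV).
Q + kV = 4.323e+08 + 1.2·2.06e+09 = 2.904e+09 m³/yr.
C = 321000/2.904e+09 = 0.0001105 kg/m³ = 0.1105 mg/L.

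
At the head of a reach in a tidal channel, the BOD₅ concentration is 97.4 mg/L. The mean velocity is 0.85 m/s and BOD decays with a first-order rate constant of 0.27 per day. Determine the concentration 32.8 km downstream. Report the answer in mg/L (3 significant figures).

Travel time t = 32.8 km / 0.85 m/s = 3.28e+04/0.85 = 3.859e+04 s = 0.4466 d.
First-order decay: C = 97.4·exp(−0.27·0.4466) = 97.4·0.8864 = 86.34 mg/L.

86.3 mg/L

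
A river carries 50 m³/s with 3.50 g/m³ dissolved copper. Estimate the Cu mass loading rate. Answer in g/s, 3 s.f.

Mass flux = Q·C = 50 m³/s × 3.5 g/m³ = 175 g/s.

175 g/s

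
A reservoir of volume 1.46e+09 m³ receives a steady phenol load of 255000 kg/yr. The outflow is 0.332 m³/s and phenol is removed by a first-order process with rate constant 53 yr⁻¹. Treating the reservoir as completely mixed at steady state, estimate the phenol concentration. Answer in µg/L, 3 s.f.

Outflow Q = 0.332 m³/s × 3.156e+07 s/yr = 1.048e+07 m³/yr.
Steady-state CSTR mass balance: W = Q·C + k·V·C, so C = W/(Q + kV).
Q + kV = 1.048e+07 + 53·1.46e+09 = 7.739e+10 m³/yr.
C = 255000/7.739e+10 = 3.295e-06 kg/m³ = 0.003295 mg/L = 3.295 µg/L.

3.29 µg/L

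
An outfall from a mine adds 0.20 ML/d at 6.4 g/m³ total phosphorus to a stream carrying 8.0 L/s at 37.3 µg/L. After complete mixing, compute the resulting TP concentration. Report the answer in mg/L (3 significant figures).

0.20 ML/d = 0.002315 m³/s.
8.0 L/s = 0.008 m³/s.
37.3 µg/L = 0.0373 mg/L.
By mass balance at complete mixing, C = (0.002315·6.4 + 0.008·0.0373) / (0.002315 + 0.008) = 0.01511/0.01031 = 1.465 mg/L.

1.47 mg/L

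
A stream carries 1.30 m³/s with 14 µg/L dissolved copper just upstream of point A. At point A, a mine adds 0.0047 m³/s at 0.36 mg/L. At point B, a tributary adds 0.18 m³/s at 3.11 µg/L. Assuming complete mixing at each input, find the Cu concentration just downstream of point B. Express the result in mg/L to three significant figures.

0.0138 mg/L

14 µg/L = 0.014 mg/L.
After input A: C = (1.3·0.014 + 0.0047·0.36) / 1.305 = 0.01525 mg/L.
3.11 µg/L = 0.00311 mg/L.
After input B: C = (1.305·0.01525 + 0.18·0.00311) / 1.485 = 0.01378 mg/L.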